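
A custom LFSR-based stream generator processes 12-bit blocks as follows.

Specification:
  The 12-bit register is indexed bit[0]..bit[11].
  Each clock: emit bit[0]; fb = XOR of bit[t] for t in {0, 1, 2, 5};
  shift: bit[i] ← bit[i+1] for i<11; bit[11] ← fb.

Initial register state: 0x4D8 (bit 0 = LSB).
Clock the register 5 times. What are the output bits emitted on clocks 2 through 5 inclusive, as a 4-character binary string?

reg_0 = 0x4D8
clock 1: out=0, reg = 0x26C
clock 2: out=0, reg = 0x136
clock 3: out=0, reg = 0x89B
clock 4: out=1, reg = 0x44D
clock 5: out=1, reg = 0x226

0011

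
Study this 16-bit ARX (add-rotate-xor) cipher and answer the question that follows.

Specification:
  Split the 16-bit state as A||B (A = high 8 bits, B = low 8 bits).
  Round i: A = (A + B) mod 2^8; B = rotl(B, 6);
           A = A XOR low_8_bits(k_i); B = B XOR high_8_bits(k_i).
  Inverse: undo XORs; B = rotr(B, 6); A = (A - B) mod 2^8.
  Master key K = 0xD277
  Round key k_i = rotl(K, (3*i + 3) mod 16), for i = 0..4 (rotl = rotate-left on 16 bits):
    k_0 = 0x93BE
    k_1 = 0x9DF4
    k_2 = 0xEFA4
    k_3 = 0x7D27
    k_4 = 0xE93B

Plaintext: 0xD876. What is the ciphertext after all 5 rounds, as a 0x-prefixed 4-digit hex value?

0x0130

s_0 = plaintext = 0xD876
s_1 = Round(s_0, k_0) = 0xF00E
s_2 = Round(s_1, k_1) = 0x0A1E
s_3 = Round(s_2, k_2) = 0x8C68
s_4 = Round(s_3, k_3) = 0xD367
s_5 = Round(s_4, k_4) = 0x0130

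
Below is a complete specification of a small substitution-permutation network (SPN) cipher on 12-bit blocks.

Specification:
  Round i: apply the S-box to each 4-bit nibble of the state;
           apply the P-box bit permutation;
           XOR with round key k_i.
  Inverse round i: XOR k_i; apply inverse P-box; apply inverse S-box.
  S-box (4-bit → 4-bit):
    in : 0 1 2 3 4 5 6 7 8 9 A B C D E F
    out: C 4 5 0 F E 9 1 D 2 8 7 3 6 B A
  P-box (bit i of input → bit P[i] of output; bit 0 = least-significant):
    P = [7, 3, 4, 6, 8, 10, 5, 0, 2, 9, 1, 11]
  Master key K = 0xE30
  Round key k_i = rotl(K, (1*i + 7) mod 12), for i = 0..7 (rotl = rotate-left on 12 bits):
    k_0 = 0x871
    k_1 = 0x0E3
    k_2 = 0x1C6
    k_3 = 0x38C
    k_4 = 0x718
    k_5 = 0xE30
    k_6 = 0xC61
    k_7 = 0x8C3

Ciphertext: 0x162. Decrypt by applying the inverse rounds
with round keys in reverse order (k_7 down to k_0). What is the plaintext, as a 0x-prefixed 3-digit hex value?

0xB58

s_0 = ciphertext = 0x162
s_1 = InvRound(s_0, k_7) = 0xA87
s_2 = InvRound(s_1, k_6) = 0xBD6
s_3 = InvRound(s_2, k_5) = 0x2B6
s_4 = InvRound(s_3, k_4) = 0x2BC
s_5 = InvRound(s_4, k_3) = 0x321
s_6 = InvRound(s_5, k_2) = 0xB06
s_7 = InvRound(s_6, k_1) = 0xE86
s_8 = InvRound(s_7, k_0) = 0xB58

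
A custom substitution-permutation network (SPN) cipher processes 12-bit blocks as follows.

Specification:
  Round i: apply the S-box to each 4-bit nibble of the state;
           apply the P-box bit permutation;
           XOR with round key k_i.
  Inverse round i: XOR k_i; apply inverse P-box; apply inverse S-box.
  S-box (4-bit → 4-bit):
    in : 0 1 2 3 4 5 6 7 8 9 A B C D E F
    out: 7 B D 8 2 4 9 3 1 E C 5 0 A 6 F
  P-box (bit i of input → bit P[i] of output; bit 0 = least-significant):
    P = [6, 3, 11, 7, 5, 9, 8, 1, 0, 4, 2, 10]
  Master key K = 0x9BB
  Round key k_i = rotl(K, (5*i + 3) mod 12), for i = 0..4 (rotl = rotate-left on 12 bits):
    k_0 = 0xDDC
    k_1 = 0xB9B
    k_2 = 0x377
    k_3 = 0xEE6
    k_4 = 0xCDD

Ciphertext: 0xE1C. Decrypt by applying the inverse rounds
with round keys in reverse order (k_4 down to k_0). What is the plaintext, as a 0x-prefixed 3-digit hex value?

0xBDC

s_0 = ciphertext = 0xE1C
s_1 = InvRound(s_0, k_4) = 0x846
s_2 = InvRound(s_1, k_3) = 0x373
s_3 = InvRound(s_2, k_2) = 0x5CC
s_4 = InvRound(s_3, k_1) = 0xFDB
s_5 = InvRound(s_4, k_0) = 0xBDC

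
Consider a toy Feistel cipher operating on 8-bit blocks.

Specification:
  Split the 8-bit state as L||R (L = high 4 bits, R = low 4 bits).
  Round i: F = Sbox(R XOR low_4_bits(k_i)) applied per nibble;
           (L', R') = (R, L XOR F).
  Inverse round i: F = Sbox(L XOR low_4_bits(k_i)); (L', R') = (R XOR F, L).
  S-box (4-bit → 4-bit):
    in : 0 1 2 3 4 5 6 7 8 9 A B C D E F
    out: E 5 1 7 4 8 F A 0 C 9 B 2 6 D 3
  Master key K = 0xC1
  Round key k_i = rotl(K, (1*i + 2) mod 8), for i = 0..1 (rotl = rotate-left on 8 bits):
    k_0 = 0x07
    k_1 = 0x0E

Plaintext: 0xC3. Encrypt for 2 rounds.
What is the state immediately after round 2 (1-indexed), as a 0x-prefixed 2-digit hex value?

0x8C

s_0 = plaintext = 0xC3
s_1 = Round(s_0, k_0) = 0x38
s_2 = Round(s_1, k_1) = 0x8C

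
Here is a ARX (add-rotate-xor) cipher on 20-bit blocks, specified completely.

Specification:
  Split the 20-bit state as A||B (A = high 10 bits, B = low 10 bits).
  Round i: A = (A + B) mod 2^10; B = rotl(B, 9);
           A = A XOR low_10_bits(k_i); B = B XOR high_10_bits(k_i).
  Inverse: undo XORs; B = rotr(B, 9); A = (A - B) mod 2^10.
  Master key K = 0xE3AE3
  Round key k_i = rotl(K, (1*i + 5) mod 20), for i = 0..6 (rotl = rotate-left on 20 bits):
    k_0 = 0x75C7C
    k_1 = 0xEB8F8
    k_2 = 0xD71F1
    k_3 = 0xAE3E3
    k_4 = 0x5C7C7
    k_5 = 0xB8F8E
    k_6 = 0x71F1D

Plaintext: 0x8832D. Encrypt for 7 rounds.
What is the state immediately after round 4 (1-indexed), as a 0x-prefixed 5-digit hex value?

0xB9D35

s_0 = plaintext = 0x8832D
s_1 = Round(s_0, k_0) = 0x4C641
s_2 = Round(s_1, k_1) = 0xE288E
s_3 = Round(s_2, k_2) = 0x7A71B
s_4 = Round(s_3, k_3) = 0xB9D35
s_5 = Round(s_4, k_4) = 0xF6FEB
s_6 = Round(s_5, k_5) = 0x12116
s_7 = Round(s_6, k_6) = 0x90D4C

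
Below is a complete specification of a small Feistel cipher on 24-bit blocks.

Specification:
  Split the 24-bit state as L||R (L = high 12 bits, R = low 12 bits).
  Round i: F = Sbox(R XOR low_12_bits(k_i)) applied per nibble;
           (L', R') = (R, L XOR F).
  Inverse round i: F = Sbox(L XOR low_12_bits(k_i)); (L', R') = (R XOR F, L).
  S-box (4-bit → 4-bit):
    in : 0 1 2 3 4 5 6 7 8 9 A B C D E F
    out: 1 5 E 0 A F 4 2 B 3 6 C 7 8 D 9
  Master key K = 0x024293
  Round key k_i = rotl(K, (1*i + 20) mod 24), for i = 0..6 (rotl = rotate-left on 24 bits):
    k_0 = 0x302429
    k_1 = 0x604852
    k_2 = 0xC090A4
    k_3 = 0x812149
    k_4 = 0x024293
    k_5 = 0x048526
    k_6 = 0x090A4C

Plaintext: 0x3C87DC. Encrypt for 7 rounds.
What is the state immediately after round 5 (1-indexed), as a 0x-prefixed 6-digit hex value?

s_0 = plaintext = 0x3C87DC
s_1 = Round(s_0, k_0) = 0x7DC357
s_2 = Round(s_1, k_1) = 0x357BC3
s_3 = Round(s_2, k_2) = 0xBC3F15
s_4 = Round(s_3, k_3) = 0xF15634
s_5 = Round(s_4, k_4) = 0x634577
s_6 = Round(s_5, k_5) = 0x5777C1
s_7 = Round(s_6, k_6) = 0x7C1DCF

0x634577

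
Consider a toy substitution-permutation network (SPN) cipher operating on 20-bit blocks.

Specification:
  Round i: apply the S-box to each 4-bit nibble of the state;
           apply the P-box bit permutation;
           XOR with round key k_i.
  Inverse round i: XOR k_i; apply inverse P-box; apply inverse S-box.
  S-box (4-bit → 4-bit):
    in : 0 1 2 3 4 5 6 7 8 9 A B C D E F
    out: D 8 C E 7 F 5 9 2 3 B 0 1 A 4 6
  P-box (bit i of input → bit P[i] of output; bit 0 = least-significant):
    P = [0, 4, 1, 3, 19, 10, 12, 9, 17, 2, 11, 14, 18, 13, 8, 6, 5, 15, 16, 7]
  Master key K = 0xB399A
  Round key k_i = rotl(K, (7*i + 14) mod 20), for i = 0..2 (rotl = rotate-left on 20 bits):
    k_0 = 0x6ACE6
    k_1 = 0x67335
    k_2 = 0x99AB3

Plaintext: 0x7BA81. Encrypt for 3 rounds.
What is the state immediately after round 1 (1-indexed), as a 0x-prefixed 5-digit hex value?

0x4E84A

s_0 = plaintext = 0x7BA81
s_1 = Round(s_0, k_0) = 0x4E84A
s_2 = Round(s_1, k_1) = 0xFE608
s_3 = Round(s_2, k_2) = 0x201A3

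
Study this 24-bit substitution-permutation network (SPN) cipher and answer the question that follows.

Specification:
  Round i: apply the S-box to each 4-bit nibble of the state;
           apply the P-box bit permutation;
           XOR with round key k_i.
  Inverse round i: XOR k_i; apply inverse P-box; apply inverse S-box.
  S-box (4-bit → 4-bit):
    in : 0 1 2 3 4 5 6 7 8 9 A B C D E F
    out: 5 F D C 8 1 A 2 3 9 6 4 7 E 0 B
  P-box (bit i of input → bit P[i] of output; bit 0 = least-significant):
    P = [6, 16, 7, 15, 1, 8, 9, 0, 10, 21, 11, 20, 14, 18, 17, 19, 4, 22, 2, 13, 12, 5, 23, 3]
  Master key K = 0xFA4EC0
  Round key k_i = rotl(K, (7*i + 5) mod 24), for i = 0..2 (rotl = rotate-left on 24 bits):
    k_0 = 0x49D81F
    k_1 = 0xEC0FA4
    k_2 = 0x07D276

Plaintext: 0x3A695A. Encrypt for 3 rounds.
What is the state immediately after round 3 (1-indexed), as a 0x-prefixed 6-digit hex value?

s_0 = plaintext = 0x3A695A
s_1 = Round(s_0, k_0) = 0x94DC91
s_2 = Round(s_1, k_1) = 0xC3B36F
s_3 = Round(s_2, k_2) = 0x946B13

0x946B13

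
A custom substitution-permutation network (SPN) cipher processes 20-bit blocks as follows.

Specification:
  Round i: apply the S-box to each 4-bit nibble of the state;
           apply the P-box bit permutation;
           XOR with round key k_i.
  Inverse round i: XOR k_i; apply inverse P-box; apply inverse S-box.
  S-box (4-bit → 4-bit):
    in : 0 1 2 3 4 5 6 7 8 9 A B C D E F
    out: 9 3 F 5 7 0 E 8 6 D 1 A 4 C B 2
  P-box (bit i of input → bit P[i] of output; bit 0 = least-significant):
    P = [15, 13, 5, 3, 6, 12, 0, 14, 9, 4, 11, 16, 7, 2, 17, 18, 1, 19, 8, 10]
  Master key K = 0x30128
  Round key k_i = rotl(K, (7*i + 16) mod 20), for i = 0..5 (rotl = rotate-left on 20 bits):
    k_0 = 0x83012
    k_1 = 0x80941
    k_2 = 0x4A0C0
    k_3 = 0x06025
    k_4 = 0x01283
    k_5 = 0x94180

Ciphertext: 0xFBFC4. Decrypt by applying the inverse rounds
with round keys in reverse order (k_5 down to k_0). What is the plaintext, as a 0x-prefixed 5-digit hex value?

0xA21D0

s_0 = ciphertext = 0xFBFC4
s_1 = InvRound(s_0, k_5) = 0x763E1
s_2 = InvRound(s_1, k_4) = 0x3D7E8
s_3 = InvRound(s_2, k_3) = 0xD404E
s_4 = InvRound(s_3, k_2) = 0x1177E
s_5 = InvRound(s_4, k_1) = 0xEF28D
s_6 = InvRound(s_5, k_0) = 0xA21D0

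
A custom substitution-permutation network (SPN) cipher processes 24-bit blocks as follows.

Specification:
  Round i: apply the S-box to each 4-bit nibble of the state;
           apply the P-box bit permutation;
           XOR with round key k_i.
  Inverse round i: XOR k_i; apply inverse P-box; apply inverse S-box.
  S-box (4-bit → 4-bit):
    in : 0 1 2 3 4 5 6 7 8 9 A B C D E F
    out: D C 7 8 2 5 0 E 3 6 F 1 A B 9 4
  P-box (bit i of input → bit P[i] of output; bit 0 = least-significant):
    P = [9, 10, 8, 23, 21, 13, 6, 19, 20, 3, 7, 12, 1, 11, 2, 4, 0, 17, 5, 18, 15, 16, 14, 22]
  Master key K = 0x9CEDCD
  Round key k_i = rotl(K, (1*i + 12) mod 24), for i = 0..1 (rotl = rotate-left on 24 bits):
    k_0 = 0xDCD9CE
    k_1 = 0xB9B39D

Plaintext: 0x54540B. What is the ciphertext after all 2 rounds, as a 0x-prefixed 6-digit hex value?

0x09D089

s_0 = plaintext = 0x54540B
s_1 = Round(s_0, k_0) = 0xF61B80
s_2 = Round(s_1, k_1) = 0x09D089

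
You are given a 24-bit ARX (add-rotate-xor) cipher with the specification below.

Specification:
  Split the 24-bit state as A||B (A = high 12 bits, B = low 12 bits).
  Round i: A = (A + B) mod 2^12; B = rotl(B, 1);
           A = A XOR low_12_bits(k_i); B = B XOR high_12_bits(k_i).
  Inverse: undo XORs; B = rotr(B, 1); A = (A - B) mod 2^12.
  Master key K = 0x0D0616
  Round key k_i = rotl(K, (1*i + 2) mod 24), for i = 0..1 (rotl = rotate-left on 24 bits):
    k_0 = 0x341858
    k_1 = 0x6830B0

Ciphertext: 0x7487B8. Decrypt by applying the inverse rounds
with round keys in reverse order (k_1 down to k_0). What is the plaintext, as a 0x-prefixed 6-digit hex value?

s_0 = ciphertext = 0x7487B8
s_1 = InvRound(s_0, k_1) = 0xF5B89D
s_2 = InvRound(s_1, k_0) = 0x1155EE

0x1155EE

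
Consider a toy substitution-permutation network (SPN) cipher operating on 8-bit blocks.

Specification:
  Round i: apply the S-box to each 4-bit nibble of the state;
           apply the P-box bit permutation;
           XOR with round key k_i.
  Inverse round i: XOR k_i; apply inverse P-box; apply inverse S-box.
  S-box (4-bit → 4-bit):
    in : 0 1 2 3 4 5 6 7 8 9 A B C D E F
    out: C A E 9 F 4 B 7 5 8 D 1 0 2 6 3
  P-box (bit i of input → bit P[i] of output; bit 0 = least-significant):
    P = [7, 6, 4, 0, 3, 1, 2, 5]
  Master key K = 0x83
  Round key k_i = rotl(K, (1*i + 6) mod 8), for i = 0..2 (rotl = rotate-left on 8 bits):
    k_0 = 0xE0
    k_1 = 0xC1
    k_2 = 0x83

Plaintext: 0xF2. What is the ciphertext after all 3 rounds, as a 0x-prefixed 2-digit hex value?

0xAC

s_0 = plaintext = 0xF2
s_1 = Round(s_0, k_0) = 0xBB
s_2 = Round(s_1, k_1) = 0x49
s_3 = Round(s_2, k_2) = 0xAC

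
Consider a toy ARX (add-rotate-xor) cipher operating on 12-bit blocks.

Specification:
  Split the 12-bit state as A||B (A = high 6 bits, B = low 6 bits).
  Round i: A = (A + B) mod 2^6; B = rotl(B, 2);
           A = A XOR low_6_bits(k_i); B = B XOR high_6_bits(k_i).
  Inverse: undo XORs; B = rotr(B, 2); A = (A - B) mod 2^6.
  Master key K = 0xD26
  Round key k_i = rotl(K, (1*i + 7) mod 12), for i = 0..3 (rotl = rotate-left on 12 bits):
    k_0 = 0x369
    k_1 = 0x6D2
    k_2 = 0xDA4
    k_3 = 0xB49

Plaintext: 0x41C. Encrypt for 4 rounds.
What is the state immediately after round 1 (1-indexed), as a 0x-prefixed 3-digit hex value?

s_0 = plaintext = 0x41C
s_1 = Round(s_0, k_0) = 0x17C
s_2 = Round(s_1, k_1) = 0x4E8
s_3 = Round(s_2, k_2) = 0x7D4
s_4 = Round(s_3, k_3) = 0xEBC

0x17C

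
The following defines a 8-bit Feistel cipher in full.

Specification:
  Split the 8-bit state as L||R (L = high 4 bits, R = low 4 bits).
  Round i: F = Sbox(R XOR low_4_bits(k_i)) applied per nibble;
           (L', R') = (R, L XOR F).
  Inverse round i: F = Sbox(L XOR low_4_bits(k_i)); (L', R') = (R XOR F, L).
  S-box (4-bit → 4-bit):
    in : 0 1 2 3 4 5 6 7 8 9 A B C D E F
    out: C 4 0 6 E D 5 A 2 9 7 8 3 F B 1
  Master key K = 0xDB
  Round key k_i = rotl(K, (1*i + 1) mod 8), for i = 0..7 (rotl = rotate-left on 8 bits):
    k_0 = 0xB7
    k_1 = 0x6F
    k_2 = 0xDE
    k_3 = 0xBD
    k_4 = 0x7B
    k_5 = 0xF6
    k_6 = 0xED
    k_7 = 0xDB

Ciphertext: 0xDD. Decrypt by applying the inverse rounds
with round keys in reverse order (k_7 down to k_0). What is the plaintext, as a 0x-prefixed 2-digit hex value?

s_0 = ciphertext = 0xDD
s_1 = InvRound(s_0, k_7) = 0x8D
s_2 = InvRound(s_1, k_6) = 0x08
s_3 = InvRound(s_2, k_5) = 0xD0
s_4 = InvRound(s_3, k_4) = 0x5D
s_5 = InvRound(s_4, k_3) = 0xF5
s_6 = InvRound(s_5, k_2) = 0x1F
s_7 = InvRound(s_6, k_1) = 0x41
s_8 = InvRound(s_7, k_0) = 0x74

0x74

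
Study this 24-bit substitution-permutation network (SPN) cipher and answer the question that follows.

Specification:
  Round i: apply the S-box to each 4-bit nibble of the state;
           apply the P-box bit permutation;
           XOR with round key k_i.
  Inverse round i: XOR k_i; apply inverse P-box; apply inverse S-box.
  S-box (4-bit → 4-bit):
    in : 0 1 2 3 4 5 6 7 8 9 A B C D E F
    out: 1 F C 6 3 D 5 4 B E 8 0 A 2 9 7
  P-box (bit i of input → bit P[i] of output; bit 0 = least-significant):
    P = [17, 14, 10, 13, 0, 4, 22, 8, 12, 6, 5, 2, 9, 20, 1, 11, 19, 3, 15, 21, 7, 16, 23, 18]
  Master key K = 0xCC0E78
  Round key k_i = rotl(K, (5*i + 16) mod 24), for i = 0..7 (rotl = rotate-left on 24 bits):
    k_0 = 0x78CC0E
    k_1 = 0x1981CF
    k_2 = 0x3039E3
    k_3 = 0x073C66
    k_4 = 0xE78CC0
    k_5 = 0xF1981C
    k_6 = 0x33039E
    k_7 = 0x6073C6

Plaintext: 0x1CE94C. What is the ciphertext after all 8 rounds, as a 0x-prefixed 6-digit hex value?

0xA54354

s_0 = plaintext = 0x1CE94C
s_1 = Round(s_0, k_0) = 0xDDA6F3
s_2 = Round(s_1, k_1) = 0x58DDF6
s_3 = Round(s_2, k_2) = 0xCE3D3A
s_4 = Round(s_3, k_3) = 0x7A1C34
s_5 = Round(s_4, k_4) = 0x15C696
s_6 = Round(s_5, k_5) = 0x0E05AC
s_7 = Round(s_6, k_6) = 0x1B703A
s_8 = Round(s_7, k_7) = 0xA54354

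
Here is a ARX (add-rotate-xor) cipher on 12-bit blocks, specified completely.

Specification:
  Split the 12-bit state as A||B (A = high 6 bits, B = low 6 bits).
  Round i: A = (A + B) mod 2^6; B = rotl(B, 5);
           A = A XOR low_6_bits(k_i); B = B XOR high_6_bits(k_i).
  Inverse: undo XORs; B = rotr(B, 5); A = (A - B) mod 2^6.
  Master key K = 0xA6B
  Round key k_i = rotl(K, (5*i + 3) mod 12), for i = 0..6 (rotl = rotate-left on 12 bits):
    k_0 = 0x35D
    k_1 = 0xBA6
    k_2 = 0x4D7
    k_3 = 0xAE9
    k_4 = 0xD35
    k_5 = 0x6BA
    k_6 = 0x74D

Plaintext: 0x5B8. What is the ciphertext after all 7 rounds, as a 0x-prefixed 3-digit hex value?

0x781

s_0 = plaintext = 0x5B8
s_1 = Round(s_0, k_0) = 0x4D1
s_2 = Round(s_1, k_1) = 0x086
s_3 = Round(s_2, k_2) = 0x7D0
s_4 = Round(s_3, k_3) = 0x1A3
s_5 = Round(s_4, k_4) = 0x705
s_6 = Round(s_5, k_5) = 0x6F8
s_7 = Round(s_6, k_6) = 0x781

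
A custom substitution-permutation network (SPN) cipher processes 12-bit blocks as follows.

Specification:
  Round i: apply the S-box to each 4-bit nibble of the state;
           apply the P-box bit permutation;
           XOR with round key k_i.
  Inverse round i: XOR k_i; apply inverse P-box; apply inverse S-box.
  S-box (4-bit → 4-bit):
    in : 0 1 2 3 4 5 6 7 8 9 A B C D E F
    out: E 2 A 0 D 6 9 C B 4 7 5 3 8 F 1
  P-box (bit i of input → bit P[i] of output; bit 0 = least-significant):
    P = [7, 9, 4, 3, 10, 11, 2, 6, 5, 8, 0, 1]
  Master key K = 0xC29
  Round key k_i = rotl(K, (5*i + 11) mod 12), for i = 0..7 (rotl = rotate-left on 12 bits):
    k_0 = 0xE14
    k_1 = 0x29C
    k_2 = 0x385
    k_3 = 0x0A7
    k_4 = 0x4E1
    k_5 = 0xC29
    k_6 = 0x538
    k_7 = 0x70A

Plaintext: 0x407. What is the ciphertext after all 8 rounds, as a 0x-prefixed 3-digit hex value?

s_0 = plaintext = 0x407
s_1 = Round(s_0, k_0) = 0x66B
s_2 = Round(s_1, k_1) = 0x66E
s_3 = Round(s_2, k_2) = 0x57F
s_4 = Round(s_3, k_3) = 0x162
s_5 = Round(s_4, k_4) = 0x3A9
s_6 = Round(s_5, k_5) = 0x03D
s_7 = Round(s_6, k_6) = 0x433
s_8 = Round(s_7, k_7) = 0x729

0x729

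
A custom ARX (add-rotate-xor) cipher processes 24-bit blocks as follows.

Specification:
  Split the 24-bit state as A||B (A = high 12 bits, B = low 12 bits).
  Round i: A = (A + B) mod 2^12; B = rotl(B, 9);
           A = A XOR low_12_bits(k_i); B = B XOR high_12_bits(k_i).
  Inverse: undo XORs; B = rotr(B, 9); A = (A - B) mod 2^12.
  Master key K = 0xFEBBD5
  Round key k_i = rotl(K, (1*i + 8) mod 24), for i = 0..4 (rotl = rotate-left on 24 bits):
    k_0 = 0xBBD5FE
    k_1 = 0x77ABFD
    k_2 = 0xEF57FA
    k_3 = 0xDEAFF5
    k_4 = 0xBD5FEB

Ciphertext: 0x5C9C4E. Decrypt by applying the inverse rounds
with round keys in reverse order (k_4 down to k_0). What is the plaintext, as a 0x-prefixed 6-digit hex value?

0x7D599F

s_0 = ciphertext = 0x5C9C4E
s_1 = InvRound(s_0, k_4) = 0xD47CDB
s_2 = InvRound(s_1, k_3) = 0x92A988
s_3 = InvRound(s_2, k_2) = 0x2E5BEB
s_4 = InvRound(s_3, k_1) = 0x48A48E
s_5 = InvRound(s_4, k_0) = 0x7D599F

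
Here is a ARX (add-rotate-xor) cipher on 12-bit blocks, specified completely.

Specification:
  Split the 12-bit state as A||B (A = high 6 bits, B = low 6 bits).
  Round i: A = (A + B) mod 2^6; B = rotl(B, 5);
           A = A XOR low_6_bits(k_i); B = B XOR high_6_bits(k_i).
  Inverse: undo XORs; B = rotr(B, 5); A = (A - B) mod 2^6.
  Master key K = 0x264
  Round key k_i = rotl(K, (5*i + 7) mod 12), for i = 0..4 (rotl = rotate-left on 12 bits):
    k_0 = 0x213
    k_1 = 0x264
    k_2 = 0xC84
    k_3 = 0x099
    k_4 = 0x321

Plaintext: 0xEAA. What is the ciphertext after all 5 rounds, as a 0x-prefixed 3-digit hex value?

0x39D

s_0 = plaintext = 0xEAA
s_1 = Round(s_0, k_0) = 0xDDD
s_2 = Round(s_1, k_1) = 0xC27
s_3 = Round(s_2, k_2) = 0x4C1
s_4 = Round(s_3, k_3) = 0x362
s_5 = Round(s_4, k_4) = 0x39D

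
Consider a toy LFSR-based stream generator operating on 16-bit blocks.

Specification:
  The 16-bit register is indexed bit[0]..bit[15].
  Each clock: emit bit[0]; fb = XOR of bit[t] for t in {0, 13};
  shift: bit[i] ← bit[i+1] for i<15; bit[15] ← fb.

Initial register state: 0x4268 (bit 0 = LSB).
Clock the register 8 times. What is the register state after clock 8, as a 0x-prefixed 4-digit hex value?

reg_0 = 0x4268
clock 1: out=0, reg = 0x2134
clock 2: out=0, reg = 0x909A
clock 3: out=0, reg = 0x484D
clock 4: out=1, reg = 0xA426
clock 5: out=0, reg = 0xD213
clock 6: out=1, reg = 0xE909
clock 7: out=1, reg = 0x7484
clock 8: out=0, reg = 0xBA42

0xBA42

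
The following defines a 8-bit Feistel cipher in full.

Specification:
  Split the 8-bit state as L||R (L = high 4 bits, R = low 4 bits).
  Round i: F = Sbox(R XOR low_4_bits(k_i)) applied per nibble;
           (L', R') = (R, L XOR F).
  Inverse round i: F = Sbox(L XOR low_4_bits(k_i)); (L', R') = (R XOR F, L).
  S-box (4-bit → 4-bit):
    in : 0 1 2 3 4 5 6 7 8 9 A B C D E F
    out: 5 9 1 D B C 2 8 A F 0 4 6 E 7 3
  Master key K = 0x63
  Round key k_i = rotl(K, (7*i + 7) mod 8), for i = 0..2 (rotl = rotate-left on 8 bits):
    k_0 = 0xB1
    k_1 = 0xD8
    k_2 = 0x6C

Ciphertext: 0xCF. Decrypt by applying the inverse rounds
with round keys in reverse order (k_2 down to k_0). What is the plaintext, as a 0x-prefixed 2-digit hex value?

0xCD

s_0 = ciphertext = 0xCF
s_1 = InvRound(s_0, k_2) = 0xAC
s_2 = InvRound(s_1, k_1) = 0xDA
s_3 = InvRound(s_2, k_0) = 0xCD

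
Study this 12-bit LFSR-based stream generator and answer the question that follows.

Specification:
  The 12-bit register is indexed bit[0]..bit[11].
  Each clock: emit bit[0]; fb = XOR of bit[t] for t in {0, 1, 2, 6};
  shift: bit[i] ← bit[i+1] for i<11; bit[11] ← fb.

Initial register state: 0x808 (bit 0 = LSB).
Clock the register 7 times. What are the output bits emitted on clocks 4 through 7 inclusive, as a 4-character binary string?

1000

reg_0 = 0x808
clock 1: out=0, reg = 0x404
clock 2: out=0, reg = 0xA02
clock 3: out=0, reg = 0xD01
clock 4: out=1, reg = 0xE80
clock 5: out=0, reg = 0x740
clock 6: out=0, reg = 0xBA0
clock 7: out=0, reg = 0x5D0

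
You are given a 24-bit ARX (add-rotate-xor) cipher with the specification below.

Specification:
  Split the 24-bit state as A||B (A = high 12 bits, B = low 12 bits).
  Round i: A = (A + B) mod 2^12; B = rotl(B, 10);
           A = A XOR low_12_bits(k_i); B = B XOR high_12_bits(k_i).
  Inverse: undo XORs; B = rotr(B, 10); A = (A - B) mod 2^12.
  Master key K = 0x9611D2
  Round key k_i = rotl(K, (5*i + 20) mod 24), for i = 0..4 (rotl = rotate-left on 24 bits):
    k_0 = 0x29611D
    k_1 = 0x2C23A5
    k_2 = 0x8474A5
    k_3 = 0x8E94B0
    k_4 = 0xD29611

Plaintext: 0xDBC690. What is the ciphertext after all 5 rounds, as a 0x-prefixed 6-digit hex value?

s_0 = plaintext = 0xDBC690
s_1 = Round(s_0, k_0) = 0x551332
s_2 = Round(s_1, k_1) = 0xB26A0E
s_3 = Round(s_2, k_2) = 0x1912C4
s_4 = Round(s_3, k_3) = 0x0E5858
s_5 = Round(s_4, k_4) = 0xF2CF3F

0xF2CF3F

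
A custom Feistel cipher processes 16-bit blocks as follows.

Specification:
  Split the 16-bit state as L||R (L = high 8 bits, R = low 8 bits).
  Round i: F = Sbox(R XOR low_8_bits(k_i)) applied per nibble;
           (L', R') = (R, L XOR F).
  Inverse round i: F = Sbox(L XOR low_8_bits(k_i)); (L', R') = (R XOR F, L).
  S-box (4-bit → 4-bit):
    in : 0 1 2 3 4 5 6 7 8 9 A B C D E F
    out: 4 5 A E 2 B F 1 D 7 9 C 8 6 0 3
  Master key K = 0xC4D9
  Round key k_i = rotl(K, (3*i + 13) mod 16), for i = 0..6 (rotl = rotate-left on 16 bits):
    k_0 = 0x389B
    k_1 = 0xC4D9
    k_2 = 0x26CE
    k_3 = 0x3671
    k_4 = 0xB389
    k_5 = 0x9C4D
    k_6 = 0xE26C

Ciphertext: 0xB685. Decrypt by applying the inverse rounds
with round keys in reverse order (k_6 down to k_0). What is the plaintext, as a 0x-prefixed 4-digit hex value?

s_0 = ciphertext = 0xB685
s_1 = InvRound(s_0, k_6) = 0xECB6
s_2 = InvRound(s_1, k_5) = 0x23EC
s_3 = InvRound(s_2, k_4) = 0x7523
s_4 = InvRound(s_3, k_3) = 0x6175
s_5 = InvRound(s_4, k_2) = 0xE661
s_6 = InvRound(s_5, k_1) = 0x82E6
s_7 = InvRound(s_6, k_0) = 0xB182

0xB182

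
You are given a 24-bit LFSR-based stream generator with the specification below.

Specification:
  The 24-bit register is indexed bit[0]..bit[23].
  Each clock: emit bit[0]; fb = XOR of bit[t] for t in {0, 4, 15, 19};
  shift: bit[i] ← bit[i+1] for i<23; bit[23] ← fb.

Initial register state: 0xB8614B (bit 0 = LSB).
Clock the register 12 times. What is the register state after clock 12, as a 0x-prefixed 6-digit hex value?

0x138B86

reg_0 = 0xB8614B
clock 1: out=1, reg = 0x5C30A5
clock 2: out=1, reg = 0x2E1852
clock 3: out=0, reg = 0x170C29
clock 4: out=1, reg = 0x8B8614
clock 5: out=0, reg = 0xC5C30A
clock 6: out=0, reg = 0xE2E185
clock 7: out=1, reg = 0x7170C2
clock 8: out=0, reg = 0x38B861
clock 9: out=1, reg = 0x9C5C30
clock 10: out=0, reg = 0x4E2E18
clock 11: out=0, reg = 0x27170C
clock 12: out=0, reg = 0x138B86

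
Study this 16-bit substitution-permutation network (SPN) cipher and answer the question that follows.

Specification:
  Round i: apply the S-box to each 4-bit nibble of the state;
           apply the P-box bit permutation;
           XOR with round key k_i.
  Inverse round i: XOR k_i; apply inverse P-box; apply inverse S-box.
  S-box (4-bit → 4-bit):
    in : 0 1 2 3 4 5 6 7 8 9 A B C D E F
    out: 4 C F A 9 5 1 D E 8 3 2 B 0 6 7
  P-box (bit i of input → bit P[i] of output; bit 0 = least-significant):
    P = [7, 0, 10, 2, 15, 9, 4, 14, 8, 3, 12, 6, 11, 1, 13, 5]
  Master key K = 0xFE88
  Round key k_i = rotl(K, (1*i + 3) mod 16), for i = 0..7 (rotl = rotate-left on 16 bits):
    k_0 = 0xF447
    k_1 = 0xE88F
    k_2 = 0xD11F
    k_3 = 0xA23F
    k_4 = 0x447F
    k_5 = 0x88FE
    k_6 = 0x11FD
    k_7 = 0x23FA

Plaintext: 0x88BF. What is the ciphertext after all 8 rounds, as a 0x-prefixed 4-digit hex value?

0x2F28

s_0 = plaintext = 0x88BF
s_1 = Round(s_0, k_0) = 0xC2AC
s_2 = Round(s_1, k_1) = 0x7360
s_3 = Round(s_2, k_2) = 0x7D77
s_4 = Round(s_3, k_3) = 0x4E8B
s_5 = Round(s_4, k_4) = 0x1E46
s_6 = Round(s_5, k_5) = 0x7856
s_7 = Round(s_6, k_6) = 0xA905
s_8 = Round(s_7, k_7) = 0x2F28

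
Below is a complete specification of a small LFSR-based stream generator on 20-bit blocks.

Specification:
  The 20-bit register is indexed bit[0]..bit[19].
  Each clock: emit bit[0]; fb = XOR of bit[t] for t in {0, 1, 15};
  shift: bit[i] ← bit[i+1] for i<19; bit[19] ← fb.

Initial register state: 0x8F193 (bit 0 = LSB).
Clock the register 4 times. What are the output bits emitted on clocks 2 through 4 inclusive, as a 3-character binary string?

100

reg_0 = 0x8F193
clock 1: out=1, reg = 0xC78C9
clock 2: out=1, reg = 0xE3C64
clock 3: out=0, reg = 0x71E32
clock 4: out=0, reg = 0xB8F19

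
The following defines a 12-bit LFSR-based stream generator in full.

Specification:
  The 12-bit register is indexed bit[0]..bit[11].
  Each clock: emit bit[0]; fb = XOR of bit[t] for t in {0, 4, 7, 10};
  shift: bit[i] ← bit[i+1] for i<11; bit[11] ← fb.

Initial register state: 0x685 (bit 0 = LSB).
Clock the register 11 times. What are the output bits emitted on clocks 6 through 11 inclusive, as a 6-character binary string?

001011

reg_0 = 0x685
clock 1: out=1, reg = 0xB42
clock 2: out=0, reg = 0x5A1
clock 3: out=1, reg = 0xAD0
clock 4: out=0, reg = 0x568
clock 5: out=0, reg = 0xAB4
clock 6: out=0, reg = 0x55A
clock 7: out=0, reg = 0x2AD
clock 8: out=1, reg = 0x156
clock 9: out=0, reg = 0x8AB
clock 10: out=1, reg = 0x455
clock 11: out=1, reg = 0xA2A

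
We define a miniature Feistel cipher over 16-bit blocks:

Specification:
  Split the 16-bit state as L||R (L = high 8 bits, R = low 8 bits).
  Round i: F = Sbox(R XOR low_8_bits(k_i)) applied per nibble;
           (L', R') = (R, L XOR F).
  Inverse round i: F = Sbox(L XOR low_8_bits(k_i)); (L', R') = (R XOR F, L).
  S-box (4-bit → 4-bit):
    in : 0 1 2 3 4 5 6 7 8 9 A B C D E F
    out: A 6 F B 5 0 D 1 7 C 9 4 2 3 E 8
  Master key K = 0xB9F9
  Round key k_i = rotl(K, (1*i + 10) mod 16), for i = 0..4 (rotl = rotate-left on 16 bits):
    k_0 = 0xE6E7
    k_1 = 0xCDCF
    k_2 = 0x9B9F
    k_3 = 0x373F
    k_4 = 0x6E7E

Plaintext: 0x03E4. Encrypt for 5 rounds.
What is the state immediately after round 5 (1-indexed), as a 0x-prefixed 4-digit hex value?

0x9BD1

s_0 = plaintext = 0x03E4
s_1 = Round(s_0, k_0) = 0xE4A8
s_2 = Round(s_1, k_1) = 0xA835
s_3 = Round(s_2, k_2) = 0x3531
s_4 = Round(s_3, k_3) = 0x319B
s_5 = Round(s_4, k_4) = 0x9BD1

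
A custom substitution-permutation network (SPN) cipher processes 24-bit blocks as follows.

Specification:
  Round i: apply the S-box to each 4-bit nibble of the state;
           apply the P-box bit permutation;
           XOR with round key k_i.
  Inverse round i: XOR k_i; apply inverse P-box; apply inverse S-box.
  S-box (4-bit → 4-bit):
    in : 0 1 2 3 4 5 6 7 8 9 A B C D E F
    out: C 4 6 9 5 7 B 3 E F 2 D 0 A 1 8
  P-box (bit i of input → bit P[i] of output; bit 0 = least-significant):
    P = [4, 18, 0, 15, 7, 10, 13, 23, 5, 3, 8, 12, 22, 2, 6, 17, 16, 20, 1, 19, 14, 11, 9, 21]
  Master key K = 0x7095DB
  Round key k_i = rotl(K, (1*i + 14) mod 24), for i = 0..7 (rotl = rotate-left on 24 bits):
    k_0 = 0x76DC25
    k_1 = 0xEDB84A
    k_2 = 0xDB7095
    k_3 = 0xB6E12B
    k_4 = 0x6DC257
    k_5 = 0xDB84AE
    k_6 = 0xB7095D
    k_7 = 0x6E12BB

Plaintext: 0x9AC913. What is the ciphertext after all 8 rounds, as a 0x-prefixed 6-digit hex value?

s_0 = plaintext = 0x9AC913
s_1 = Round(s_0, k_0) = 0x46271D
s_2 = Round(s_1, k_1) = 0xF05A26
s_3 = Round(s_2, k_2) = 0xB7D4CB
s_4 = Round(s_3, k_3) = 0x85221E
s_5 = Round(s_4, k_4) = 0x5CE909
s_6 = Round(s_5, k_5) = 0x1F7F97
s_7 = Round(s_6, k_6) = 0x7B3FC9
s_8 = Round(s_7, k_7) = 0x21CAA8

0x21CAA8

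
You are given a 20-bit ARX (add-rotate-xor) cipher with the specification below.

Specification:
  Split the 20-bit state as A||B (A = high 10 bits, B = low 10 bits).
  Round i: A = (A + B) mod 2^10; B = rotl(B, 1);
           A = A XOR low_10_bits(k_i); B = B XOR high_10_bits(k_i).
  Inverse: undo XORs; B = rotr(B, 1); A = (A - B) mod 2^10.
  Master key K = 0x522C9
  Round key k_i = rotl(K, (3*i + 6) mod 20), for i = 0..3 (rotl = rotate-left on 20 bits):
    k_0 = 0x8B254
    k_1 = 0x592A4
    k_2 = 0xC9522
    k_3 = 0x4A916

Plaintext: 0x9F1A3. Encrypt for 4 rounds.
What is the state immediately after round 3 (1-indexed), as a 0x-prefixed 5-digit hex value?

0x78C44

s_0 = plaintext = 0x9F1A3
s_1 = Round(s_0, k_0) = 0x92D6A
s_2 = Round(s_1, k_1) = 0x447B0
s_3 = Round(s_2, k_2) = 0x78C44
s_4 = Round(s_3, k_3) = 0xCC5A2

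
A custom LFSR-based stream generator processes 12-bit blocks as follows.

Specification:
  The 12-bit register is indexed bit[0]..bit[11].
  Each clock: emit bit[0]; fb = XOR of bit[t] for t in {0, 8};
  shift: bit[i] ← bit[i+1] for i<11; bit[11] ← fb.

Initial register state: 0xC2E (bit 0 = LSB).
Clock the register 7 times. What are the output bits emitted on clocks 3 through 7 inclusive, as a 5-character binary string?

reg_0 = 0xC2E
clock 1: out=0, reg = 0x617
clock 2: out=1, reg = 0xB0B
clock 3: out=1, reg = 0x585
clock 4: out=1, reg = 0x2C2
clock 5: out=0, reg = 0x161
clock 6: out=1, reg = 0x0B0
clock 7: out=0, reg = 0x058

11010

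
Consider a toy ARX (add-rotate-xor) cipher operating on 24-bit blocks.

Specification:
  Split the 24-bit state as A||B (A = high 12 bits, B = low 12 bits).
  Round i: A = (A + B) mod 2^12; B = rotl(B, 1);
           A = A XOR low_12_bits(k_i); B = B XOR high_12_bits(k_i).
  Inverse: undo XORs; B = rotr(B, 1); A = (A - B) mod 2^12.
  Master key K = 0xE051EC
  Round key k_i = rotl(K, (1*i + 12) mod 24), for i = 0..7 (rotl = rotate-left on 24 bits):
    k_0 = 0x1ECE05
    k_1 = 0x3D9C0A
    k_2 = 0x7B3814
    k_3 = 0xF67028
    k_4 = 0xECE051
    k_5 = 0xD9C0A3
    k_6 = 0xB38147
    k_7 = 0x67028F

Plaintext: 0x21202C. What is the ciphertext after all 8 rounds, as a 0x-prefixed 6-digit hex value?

s_0 = plaintext = 0x21202C
s_1 = Round(s_0, k_0) = 0xC3B1B4
s_2 = Round(s_1, k_1) = 0x1E50B1
s_3 = Round(s_2, k_2) = 0xA826D1
s_4 = Round(s_3, k_3) = 0x17B2C5
s_5 = Round(s_4, k_4) = 0x411B44
s_6 = Round(s_5, k_5) = 0xFF6B15
s_7 = Round(s_6, k_6) = 0xA4CD13
s_8 = Round(s_7, k_7) = 0x5D0C57

0x5D0C57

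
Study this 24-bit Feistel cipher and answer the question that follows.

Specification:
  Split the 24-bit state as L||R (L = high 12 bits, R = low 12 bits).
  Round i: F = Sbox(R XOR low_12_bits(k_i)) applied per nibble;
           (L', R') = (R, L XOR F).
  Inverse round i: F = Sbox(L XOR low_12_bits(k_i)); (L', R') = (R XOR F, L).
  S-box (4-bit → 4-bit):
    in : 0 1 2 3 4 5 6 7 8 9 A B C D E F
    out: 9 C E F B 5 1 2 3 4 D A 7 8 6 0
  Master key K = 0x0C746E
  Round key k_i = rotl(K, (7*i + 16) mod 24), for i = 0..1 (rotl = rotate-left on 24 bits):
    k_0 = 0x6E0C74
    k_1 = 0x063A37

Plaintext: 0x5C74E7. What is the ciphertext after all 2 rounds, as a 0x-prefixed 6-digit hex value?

0x688347

s_0 = plaintext = 0x5C74E7
s_1 = Round(s_0, k_0) = 0x4E7688
s_2 = Round(s_1, k_1) = 0x688347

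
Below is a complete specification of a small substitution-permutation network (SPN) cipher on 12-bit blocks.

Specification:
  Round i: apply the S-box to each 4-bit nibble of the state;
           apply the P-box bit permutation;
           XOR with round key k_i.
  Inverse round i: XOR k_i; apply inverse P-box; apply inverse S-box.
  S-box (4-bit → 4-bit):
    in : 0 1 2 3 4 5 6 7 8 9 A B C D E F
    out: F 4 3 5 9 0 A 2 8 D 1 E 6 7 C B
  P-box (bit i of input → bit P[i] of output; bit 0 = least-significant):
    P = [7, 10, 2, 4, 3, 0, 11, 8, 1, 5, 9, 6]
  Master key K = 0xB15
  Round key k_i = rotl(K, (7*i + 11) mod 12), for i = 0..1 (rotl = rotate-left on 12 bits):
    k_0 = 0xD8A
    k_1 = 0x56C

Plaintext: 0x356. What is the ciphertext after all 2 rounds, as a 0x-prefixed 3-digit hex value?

s_0 = plaintext = 0x356
s_1 = Round(s_0, k_0) = 0xB98
s_2 = Round(s_1, k_1) = 0xE14

0xE14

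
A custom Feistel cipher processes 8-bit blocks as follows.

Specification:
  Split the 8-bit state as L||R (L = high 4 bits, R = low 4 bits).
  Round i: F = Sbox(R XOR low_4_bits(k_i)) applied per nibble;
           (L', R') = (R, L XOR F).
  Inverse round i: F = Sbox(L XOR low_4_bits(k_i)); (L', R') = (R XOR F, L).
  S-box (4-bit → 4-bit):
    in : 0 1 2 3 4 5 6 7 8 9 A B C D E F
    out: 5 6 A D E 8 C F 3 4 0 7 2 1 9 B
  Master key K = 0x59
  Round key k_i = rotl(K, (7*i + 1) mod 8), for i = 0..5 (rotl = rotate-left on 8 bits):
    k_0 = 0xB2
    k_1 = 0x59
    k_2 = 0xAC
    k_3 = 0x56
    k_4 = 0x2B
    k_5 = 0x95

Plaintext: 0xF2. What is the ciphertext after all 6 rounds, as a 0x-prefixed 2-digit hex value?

0xDA

s_0 = plaintext = 0xF2
s_1 = Round(s_0, k_0) = 0x2A
s_2 = Round(s_1, k_1) = 0xAF
s_3 = Round(s_2, k_2) = 0xF7
s_4 = Round(s_3, k_3) = 0x79
s_5 = Round(s_4, k_4) = 0x9D
s_6 = Round(s_5, k_5) = 0xDA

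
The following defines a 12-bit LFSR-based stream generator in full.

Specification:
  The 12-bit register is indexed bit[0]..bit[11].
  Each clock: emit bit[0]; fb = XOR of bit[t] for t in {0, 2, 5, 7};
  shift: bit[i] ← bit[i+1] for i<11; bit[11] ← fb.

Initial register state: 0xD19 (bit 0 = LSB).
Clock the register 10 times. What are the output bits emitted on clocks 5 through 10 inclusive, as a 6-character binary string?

100010

reg_0 = 0xD19
clock 1: out=1, reg = 0xE8C
clock 2: out=0, reg = 0x746
clock 3: out=0, reg = 0xBA3
clock 4: out=1, reg = 0xDD1
clock 5: out=1, reg = 0x6E8
clock 6: out=0, reg = 0x374
clock 7: out=0, reg = 0x1BA
clock 8: out=0, reg = 0x0DD
clock 9: out=1, reg = 0x86E
clock 10: out=0, reg = 0x437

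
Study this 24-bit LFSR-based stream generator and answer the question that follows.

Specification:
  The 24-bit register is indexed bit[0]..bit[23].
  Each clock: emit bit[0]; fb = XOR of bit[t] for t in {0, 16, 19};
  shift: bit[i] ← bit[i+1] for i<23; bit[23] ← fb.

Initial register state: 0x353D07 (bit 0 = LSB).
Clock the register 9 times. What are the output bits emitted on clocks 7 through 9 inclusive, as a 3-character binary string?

reg_0 = 0x353D07
clock 1: out=1, reg = 0x1A9E83
clock 2: out=1, reg = 0x0D4F41
clock 3: out=1, reg = 0x86A7A0
clock 4: out=0, reg = 0x4353D0
clock 5: out=0, reg = 0xA1A9E8
clock 6: out=0, reg = 0xD0D4F4
clock 7: out=0, reg = 0x686A7A
clock 8: out=0, reg = 0xB4353D
clock 9: out=1, reg = 0xDA1A9E

001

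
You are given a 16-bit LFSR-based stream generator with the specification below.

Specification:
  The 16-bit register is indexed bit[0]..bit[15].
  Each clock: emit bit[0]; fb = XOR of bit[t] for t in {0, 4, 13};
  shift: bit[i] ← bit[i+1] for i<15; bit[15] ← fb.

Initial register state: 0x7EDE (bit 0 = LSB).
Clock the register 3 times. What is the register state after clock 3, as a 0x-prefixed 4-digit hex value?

0x0FDB

reg_0 = 0x7EDE
clock 1: out=0, reg = 0x3F6F
clock 2: out=1, reg = 0x1FB7
clock 3: out=1, reg = 0x0FDB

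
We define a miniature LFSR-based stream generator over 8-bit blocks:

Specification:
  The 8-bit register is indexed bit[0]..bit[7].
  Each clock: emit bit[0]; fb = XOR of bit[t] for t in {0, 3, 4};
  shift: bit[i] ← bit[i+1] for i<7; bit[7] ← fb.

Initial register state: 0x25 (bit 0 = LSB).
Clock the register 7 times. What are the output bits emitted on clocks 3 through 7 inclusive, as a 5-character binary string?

reg_0 = 0x25
clock 1: out=1, reg = 0x92
clock 2: out=0, reg = 0xC9
clock 3: out=1, reg = 0x64
clock 4: out=0, reg = 0x32
clock 5: out=0, reg = 0x99
clock 6: out=1, reg = 0xCC
clock 7: out=0, reg = 0xE6

10010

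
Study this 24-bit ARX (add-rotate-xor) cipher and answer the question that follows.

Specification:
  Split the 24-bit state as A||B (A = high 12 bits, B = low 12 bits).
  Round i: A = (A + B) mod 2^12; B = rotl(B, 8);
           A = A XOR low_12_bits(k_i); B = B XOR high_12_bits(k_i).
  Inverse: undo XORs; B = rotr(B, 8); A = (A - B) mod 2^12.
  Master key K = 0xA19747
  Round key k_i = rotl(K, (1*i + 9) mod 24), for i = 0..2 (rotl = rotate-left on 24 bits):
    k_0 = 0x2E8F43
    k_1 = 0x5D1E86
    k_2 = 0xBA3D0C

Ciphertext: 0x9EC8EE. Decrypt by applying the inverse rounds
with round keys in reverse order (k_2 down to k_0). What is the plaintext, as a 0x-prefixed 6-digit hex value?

s_0 = ciphertext = 0x9EC8EE
s_1 = InvRound(s_0, k_2) = 0x00D4D3
s_2 = InvRound(s_1, k_1) = 0xE6A021
s_3 = InvRound(s_2, k_0) = 0x497C92

0x497C92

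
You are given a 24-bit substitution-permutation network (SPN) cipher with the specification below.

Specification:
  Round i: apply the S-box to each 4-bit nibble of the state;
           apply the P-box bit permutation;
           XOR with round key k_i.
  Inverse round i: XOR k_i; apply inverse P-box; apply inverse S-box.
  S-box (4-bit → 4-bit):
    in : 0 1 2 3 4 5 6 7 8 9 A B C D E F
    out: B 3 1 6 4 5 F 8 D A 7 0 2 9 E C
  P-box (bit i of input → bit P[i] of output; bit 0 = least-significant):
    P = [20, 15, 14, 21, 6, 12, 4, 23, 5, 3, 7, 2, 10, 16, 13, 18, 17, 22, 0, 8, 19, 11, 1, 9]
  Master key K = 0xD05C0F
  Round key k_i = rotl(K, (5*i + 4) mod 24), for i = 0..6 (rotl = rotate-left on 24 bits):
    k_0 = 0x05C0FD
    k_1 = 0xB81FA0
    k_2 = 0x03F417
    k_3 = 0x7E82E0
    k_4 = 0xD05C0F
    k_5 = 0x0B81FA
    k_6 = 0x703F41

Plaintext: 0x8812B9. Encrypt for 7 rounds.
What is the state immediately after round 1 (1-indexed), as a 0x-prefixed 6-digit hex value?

0x2E47DE

s_0 = plaintext = 0x8812B9
s_1 = Round(s_0, k_0) = 0x2E47DE
s_2 = Round(s_1, k_1) = 0x50FEE5
s_3 = Round(s_2, k_2) = 0xDD8589
s_4 = Round(s_3, k_3) = 0xD02510
s_5 = Round(s_4, k_4) = 0xAACBEF
s_6 = Round(s_5, k_5) = 0xE0D9E9
s_7 = Round(s_6, k_6) = 0x96A05F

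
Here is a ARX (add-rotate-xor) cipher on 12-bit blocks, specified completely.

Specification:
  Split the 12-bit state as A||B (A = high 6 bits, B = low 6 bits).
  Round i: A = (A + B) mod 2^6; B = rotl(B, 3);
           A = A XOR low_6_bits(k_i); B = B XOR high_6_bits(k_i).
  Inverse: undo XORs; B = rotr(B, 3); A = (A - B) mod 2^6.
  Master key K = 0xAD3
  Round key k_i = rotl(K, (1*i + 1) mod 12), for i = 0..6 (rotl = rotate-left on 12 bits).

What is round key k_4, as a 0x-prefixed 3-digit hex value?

0xA75

K = 0xAD3
k_0 = rotl(K, (1*0+1) mod 12) = rotl(K, 1) = 0x5A7
k_1 = rotl(K, (1*1+1) mod 12) = rotl(K, 2) = 0xB4E
k_2 = rotl(K, (1*2+1) mod 12) = rotl(K, 3) = 0x69D
k_3 = rotl(K, (1*3+1) mod 12) = rotl(K, 4) = 0xD3A
k_4 = rotl(K, (1*4+1) mod 12) = rotl(K, 5) = 0xA75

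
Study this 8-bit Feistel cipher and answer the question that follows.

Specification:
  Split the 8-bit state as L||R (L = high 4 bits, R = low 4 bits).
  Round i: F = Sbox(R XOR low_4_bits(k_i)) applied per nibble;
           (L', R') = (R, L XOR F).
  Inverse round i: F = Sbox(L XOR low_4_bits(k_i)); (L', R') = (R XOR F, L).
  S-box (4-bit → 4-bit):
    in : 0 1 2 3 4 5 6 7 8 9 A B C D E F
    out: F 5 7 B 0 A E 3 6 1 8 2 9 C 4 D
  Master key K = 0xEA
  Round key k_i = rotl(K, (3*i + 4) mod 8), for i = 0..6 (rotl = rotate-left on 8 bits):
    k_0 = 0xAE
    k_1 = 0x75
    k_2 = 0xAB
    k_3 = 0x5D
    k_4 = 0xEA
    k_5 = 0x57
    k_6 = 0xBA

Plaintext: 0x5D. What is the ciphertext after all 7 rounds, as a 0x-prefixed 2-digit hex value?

s_0 = plaintext = 0x5D
s_1 = Round(s_0, k_0) = 0xDE
s_2 = Round(s_1, k_1) = 0xEF
s_3 = Round(s_2, k_2) = 0xFE
s_4 = Round(s_3, k_3) = 0xE4
s_5 = Round(s_4, k_4) = 0x4A
s_6 = Round(s_5, k_5) = 0xA8
s_7 = Round(s_6, k_6) = 0x8D

0x8D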